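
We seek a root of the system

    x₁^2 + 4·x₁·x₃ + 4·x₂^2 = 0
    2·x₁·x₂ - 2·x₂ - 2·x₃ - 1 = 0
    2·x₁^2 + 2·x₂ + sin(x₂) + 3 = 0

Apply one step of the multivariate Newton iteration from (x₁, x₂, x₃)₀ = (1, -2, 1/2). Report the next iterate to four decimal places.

(0.5628, -0.9532, 0.3743)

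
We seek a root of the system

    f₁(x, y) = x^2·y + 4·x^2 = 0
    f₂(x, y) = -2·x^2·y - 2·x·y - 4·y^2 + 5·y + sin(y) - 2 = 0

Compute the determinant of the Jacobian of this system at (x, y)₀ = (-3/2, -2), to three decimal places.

J = [[2·x·y + 8·x, x^2], [-4·x·y - 2·y, -2·x^2 - 2·x - 8·y + cos(y) + 5]].
At the point, J = [[-6.000, 2.250], [-8.000, 19.08385]].
det J = -96.503.

-96.503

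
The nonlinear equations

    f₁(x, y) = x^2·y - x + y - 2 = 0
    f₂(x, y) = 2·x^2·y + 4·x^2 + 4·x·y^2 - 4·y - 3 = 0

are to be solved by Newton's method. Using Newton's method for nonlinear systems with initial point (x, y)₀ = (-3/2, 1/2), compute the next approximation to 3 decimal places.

At (-3/2, 1/2): F = (1.125, 4.750).
Jacobian J = [[2·x·y - 1, x^2 + 1], [4·x·y + 8·x + 4·y^2, 2·x^2 + 8·x·y - 4]].
At the point, J = [[-2.500, 3.250], [-14.000, -5.500]] (det J = 59.250).
Solving J·Δ = −F gives Δ = (0.365, -0.065).
Then the next iterate is (x, y)₁ = (-1.135, 0.435).

(-1.135, 0.435)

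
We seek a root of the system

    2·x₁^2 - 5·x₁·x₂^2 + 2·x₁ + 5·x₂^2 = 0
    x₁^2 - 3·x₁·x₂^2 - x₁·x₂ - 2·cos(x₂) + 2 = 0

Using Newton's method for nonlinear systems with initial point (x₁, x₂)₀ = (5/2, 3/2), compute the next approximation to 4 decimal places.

(-0.7751, 1.4186)

At (5/2, 3/2): F = (0.6250, -12.516474).
Jacobian J = [[4·x₁ - 5·x₂^2 + 2, -10·x₁·x₂ + 10·x₂], [2·x₁ - 3·x₂^2 - x₂, -6·x₁·x₂ - x₁ + 2·sin(x₂)]].
At the point, J = [[0.7500, -22.5000], [-3.2500, -23.005010]] (det J = -90.378758).
Solving J·Δ = −F gives Δ = (-3.2751, -0.0814).
Then the next iterate is (x₁, x₂)₁ = (-0.7751, 1.4186).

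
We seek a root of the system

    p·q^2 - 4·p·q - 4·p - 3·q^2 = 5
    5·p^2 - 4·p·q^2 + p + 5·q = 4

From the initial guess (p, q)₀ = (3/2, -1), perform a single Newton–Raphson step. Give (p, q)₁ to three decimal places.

(3.712, -2.429)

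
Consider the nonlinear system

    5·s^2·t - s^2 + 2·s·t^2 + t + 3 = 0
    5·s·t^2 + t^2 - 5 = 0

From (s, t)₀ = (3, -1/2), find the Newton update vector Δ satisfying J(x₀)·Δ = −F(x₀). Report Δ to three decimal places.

(-1.727, -0.197)

At (3, -1/2): F = (-27.500, -1.000).
Jacobian J = [[10·s·t - 2·s + 2·t^2, 5·s^2 + 4·s·t + 1], [5·t^2, 10·s·t + 2·t]].
At the point, J = [[-20.500, 40.000], [1.250, -16.000]] (det J = 278.000).
Solving J·Δ = −F gives Δ = (-1.727, -0.197).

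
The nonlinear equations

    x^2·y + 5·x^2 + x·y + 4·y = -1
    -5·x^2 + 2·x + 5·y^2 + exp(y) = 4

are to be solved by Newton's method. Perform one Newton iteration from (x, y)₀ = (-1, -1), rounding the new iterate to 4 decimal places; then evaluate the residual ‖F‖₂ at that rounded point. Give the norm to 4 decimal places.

2.4135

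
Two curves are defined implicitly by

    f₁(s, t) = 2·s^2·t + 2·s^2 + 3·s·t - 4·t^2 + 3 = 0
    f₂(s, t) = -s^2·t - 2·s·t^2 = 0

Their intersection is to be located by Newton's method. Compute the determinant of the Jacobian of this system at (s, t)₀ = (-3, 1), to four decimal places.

-67.0000

J = [[4·s·t + 4·s + 3·t, 2·s^2 + 3·s - 8·t], [-2·s·t - 2·t^2, -s^2 - 4·s·t]].
At the point, J = [[-21.0000, 1.0000], [4.0000, 3.0000]].
det J = -67.0000.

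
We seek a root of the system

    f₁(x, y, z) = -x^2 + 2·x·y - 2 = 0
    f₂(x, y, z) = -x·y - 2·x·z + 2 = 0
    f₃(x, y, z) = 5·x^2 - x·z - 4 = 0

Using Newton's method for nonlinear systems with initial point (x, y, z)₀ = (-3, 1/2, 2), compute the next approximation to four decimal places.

(-1.6429, -0.2500, 0.8095)

At (-3, 1/2, 2): F = (-14.0000, 15.5000, 47.0000).
Jacobian J = [[-2·x + 2·y, 2·x, 0], [-y - 2·z, -x, -2·x], [10·x - z, 0, -x]].
At the point, J = [[7.0000, -6.0000, 0.0000], [-4.5000, 3.0000, 6.0000], [-32.0000, 0.0000, 3.0000]] (det J = 1134.0000).
Solving J·Δ = −F gives Δ = (1.3571, -0.7500, -1.1905).
Then the next iterate is (x, y, z)₁ = (-1.6429, -0.2500, 0.8095).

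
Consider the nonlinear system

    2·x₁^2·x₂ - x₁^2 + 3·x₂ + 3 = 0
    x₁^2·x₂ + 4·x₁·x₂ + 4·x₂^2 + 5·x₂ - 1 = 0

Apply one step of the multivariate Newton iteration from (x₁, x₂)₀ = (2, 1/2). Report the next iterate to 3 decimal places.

(2.023, 0.091)

At (2, 1/2): F = (4.500, 8.500).
Jacobian J = [[4·x₁·x₂ - 2·x₁, 2·x₁^2 + 3], [2·x₁·x₂ + 4·x₂, x₁^2 + 4·x₁ + 8·x₂ + 5]].
At the point, J = [[0.000, 11.000], [4.000, 21.000]] (det J = -44.000).
Solving J·Δ = −F gives Δ = (0.023, -0.409).
Then the next iterate is (x₁, x₂)₁ = (2.023, 0.091).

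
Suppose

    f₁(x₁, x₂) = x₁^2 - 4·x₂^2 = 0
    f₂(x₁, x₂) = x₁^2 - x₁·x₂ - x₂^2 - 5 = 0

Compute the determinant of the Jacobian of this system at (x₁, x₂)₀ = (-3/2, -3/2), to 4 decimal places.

4.5000

J = [[2·x₁, -8·x₂], [2·x₁ - x₂, -x₁ - 2·x₂]].
At the point, J = [[-3.0000, 12.0000], [-1.5000, 4.5000]].
det J = 4.5000.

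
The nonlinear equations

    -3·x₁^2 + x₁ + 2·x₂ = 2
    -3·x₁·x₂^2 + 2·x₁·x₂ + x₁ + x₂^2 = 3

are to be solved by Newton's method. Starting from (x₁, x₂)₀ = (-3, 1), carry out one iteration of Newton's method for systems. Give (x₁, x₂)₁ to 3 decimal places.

(-1.436, 1.143)

At (-3, 1): F = (-30.000, -2.000).
Jacobian J = [[-6·x₁ + 1, 2], [-3·x₂^2 + 2·x₂ + 1, -6·x₁·x₂ + 2·x₁ + 2·x₂]].
At the point, J = [[19.000, 2.000], [0.000, 14.000]] (det J = 266.000).
Solving J·Δ = −F gives Δ = (1.564, 0.143).
Then the next iterate is (x₁, x₂)₁ = (-1.436, 1.143).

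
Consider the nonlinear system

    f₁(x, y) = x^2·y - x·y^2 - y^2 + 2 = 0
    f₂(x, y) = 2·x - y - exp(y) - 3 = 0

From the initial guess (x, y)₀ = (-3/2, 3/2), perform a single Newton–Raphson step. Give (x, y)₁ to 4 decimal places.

(-1.8153, -0.8008)

At (-3/2, 3/2): F = (6.5000, -11.981689).
Jacobian J = [[2·x·y - y^2, x^2 - 2·x·y - 2·y], [2, -exp(y) - 1]].
At the point, J = [[-6.7500, 3.7500], [2.0000, -5.481689]] (det J = 29.501401).
Solving J·Δ = −F gives Δ = (-0.3153, -2.3008).
Then the next iterate is (x, y)₁ = (-1.8153, -0.8008).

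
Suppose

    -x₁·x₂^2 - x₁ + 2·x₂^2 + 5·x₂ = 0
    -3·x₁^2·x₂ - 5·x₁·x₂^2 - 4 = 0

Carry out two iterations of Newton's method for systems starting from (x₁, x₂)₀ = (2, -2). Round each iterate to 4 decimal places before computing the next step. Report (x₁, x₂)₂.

At (2, -2): F = (-12.0000, -20.0000).
Jacobian J = [[-x₂^2 - 1, -2·x₁·x₂ + 4·x₂ + 5], [-6·x₁·x₂ - 5·x₂^2, -3·x₁^2 - 10·x₁·x₂]].
At the point, J = [[-5.0000, 5.0000], [4.0000, 28.0000]] (det J = -160.0000).
Solving J·Δ = −F gives Δ = (-1.4750, 0.9250).
Then the next iterate is (x₁, x₂)₁ = (0.5250, -1.0750).
Round to (0.5250, -1.0750) and repeat: F = (-4.195453, -6.144625), J = [[-2.155625, 1.828750], [-2.391875, 4.816875]].
Δ = (-1.4930, 0.5343), so (x₁, x₂)₂ = (-0.9680, -0.5407).

(-0.9680, -0.5407)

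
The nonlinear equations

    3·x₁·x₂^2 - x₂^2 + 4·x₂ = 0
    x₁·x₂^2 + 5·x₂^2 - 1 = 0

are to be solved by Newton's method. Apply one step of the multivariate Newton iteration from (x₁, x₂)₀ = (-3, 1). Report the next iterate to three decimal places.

(-2.714, 0.679)

At (-3, 1): F = (-6.000, 1.000).
Jacobian J = [[3·x₂^2, 6·x₁·x₂ - 2·x₂ + 4], [x₂^2, 2·x₁·x₂ + 10·x₂]].
At the point, J = [[3.000, -16.000], [1.000, 4.000]] (det J = 28.000).
Solving J·Δ = −F gives Δ = (0.286, -0.321).
Then the next iterate is (x₁, x₂)₁ = (-2.714, 0.679).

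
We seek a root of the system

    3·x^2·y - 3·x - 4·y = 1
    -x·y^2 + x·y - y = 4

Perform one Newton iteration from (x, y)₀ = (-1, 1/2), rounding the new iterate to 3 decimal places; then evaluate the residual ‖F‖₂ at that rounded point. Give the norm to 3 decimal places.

At (-1, 1/2): F = (1.500, -4.750).
Jacobian J = [[6·x·y - 3, 3·x^2 - 4], [-y^2 + y, -2·x·y + x - 1]].
At the point, J = [[-6.000, -1.000], [0.250, -1.000]] (det J = 6.250).
Solving J·Δ = −F gives Δ = (1.000, -4.500).
Then the next iterate is (x, y)₁ = (0.000, -4.000).
Re-evaluating at (0.000, -4.000): F = (15.000, 0.000), so ‖F‖₂ = 15.000.

15.000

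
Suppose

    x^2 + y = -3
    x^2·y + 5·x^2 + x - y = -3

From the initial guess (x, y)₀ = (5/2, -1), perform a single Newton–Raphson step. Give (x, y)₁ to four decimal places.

(0.2500, 2.0000)

At (5/2, -1): F = (8.2500, 31.5000).
Jacobian J = [[2·x, 1], [2·x·y + 10·x + 1, x^2 - 1]].
At the point, J = [[5.0000, 1.0000], [21.0000, 5.2500]] (det J = 5.2500).
Solving J·Δ = −F gives Δ = (-2.2500, 3.0000).
Then the next iterate is (x, y)₁ = (0.2500, 2.0000).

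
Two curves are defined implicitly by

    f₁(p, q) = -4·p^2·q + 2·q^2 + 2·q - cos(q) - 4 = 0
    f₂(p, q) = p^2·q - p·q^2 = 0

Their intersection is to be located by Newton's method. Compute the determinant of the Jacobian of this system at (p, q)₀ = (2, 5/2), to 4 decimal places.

J = [[-8·p·q, -4·p^2 + 4·q + sin(q) + 2], [2·p·q - q^2, p^2 - 2·p·q]].
At the point, J = [[-40.0000, -3.401528], [3.7500, -6.0000]].
det J = 252.7557.

252.7557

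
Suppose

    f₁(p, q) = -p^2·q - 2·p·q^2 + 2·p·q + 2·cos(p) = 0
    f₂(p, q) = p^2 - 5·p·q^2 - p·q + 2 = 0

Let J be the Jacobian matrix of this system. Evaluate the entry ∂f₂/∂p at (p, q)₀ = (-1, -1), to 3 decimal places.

∂f₂/∂p = 2·p - 5·q^2 - q.
At (-1, -1) this is -6.000.

-6.000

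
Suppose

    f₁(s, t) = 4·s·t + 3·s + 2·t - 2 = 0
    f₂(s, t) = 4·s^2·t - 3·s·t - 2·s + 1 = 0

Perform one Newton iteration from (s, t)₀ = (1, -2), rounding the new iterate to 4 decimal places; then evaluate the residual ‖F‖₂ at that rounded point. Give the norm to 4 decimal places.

1.1767

At (1, -2): F = (-11.0000, -3.0000).
Jacobian J = [[4·t + 3, 4·s + 2], [8·s·t - 3·t - 2, 4·s^2 - 3·s]].
At the point, J = [[-5.0000, 6.0000], [-12.0000, 1.0000]] (det J = 67.0000).
Solving J·Δ = −F gives Δ = (-0.1045, 1.7463).
Then the next iterate is (s, t)₁ = (0.8955, -0.2537).
Re-evaluating at (0.8955, -0.2537): F = (-0.729653, -0.923224), so ‖F‖₂ = 1.1767.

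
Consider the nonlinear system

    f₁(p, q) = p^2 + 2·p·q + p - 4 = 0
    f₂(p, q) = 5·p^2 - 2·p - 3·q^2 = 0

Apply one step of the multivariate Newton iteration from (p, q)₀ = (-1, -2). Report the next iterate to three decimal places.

At (-1, -2): F = (0.000, -5.000).
Jacobian J = [[2·p + 2·q + 1, 2·p], [10·p - 2, -6·q]].
At the point, J = [[-5.000, -2.000], [-12.000, 12.000]] (det J = -84.000).
Solving J·Δ = −F gives Δ = (-0.119, 0.298).
Then the next iterate is (p, q)₁ = (-1.119, -1.702).

(-1.119, -1.702)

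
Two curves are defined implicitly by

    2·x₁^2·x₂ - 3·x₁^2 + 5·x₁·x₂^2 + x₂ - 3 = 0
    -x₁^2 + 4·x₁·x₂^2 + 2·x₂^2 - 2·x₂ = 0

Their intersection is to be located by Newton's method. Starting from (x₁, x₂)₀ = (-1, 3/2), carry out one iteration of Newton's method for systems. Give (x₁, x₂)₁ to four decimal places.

At (-1, 3/2): F = (-12.7500, -8.5000).
Jacobian J = [[4·x₁·x₂ - 6·x₁ + 5·x₂^2, 2·x₁^2 + 10·x₁·x₂ + 1], [-2·x₁ + 4·x₂^2, 8·x₁·x₂ + 4·x₂ - 2]].
At the point, J = [[11.2500, -12.0000], [11.0000, -8.0000]] (det J = 42.0000).
Solving J·Δ = −F gives Δ = (0.0000, -1.0625).
Then the next iterate is (x₁, x₂)₁ = (-1.0000, 0.4375).

(-1.0000, 0.4375)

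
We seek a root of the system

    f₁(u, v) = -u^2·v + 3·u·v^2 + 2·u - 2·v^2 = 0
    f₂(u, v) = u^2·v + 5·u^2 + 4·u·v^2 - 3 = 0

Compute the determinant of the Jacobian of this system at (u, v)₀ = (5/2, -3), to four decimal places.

J = [[-2·u·v + 3·v^2 + 2, -u^2 + 6·u·v - 4·v], [2·u·v + 10·u + 4·v^2, u^2 + 8·u·v]].
At the point, J = [[44.0000, -39.2500], [46.0000, -53.7500]].
det J = -559.5000.

-559.5000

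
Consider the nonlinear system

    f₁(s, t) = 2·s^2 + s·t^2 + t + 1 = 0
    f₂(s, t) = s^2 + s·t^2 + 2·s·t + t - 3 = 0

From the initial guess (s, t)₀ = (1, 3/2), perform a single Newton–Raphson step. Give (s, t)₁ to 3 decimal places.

(-1.529, 3.765)

At (1, 3/2): F = (6.750, 4.750).
Jacobian J = [[4·s + t^2, 2·s·t + 1], [2·s + t^2 + 2·t, 2·s·t + 2·s + 1]].
At the point, J = [[6.250, 4.000], [7.250, 6.000]] (det J = 8.500).
Solving J·Δ = −F gives Δ = (-2.529, 2.265).
Then the next iterate is (s, t)₁ = (-1.529, 3.765).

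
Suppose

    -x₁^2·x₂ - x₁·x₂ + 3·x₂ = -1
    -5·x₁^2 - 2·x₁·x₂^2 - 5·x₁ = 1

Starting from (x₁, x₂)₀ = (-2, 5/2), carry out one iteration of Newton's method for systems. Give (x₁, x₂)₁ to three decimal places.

At (-2, 5/2): F = (3.500, 14.000).
Jacobian J = [[-2·x₁·x₂ - x₂, -x₁^2 - x₁ + 3], [-10·x₁ - 2·x₂^2 - 5, -4·x₁·x₂]].
At the point, J = [[7.500, 1.000], [2.500, 20.000]] (det J = 147.500).
Solving J·Δ = −F gives Δ = (-0.380, -0.653).
Then the next iterate is (x₁, x₂)₁ = (-2.380, 1.847).

(-2.380, 1.847)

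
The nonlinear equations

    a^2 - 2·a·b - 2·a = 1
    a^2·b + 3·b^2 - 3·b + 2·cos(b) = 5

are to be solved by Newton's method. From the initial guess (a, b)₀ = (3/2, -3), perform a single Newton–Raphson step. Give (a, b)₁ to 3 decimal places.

(1.071, -1.585)

At (3/2, -3): F = (7.250, 22.27002).
Jacobian J = [[2·a - 2·b - 2, -2·a], [2·a·b, a^2 + 6·b - 2·sin(b) - 3]].
At the point, J = [[7.000, -3.000], [-9.000, -18.46776]] (det J = -156.27432).
Solving J·Δ = −F gives Δ = (-0.429, 1.415).
Then the next iterate is (a, b)₁ = (1.071, -1.585).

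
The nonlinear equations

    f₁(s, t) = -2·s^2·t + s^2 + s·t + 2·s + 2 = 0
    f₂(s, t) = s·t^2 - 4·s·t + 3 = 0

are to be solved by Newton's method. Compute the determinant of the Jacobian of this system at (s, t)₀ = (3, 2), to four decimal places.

-60.0000

J = [[-4·s·t + 2·s + t + 2, -2·s^2 + s], [t^2 - 4·t, 2·s·t - 4·s]].
At the point, J = [[-14.0000, -15.0000], [-4.0000, 0.0000]].
det J = -60.0000.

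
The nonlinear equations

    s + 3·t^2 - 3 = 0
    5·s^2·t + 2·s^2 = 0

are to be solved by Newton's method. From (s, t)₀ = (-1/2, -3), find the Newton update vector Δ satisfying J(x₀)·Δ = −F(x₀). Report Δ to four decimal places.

At (-1/2, -3): F = (23.5000, -3.2500).
Jacobian J = [[1, 6·t], [10·s·t + 4·s, 5·s^2]].
At the point, J = [[1.0000, -18.0000], [13.0000, 1.2500]] (det J = 235.2500).
Solving J·Δ = −F gives Δ = (0.1238, 1.3124).

(0.1238, 1.3124)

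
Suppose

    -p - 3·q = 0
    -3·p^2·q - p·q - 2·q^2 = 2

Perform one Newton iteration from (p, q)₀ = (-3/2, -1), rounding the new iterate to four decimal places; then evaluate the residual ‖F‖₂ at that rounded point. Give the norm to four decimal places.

5.6844

At (-3/2, -1): F = (4.5000, 1.2500).
Jacobian J = [[-1, -3], [-6·p·q - q, -3·p^2 - p - 4·q]].
At the point, J = [[-1.0000, -3.0000], [-8.0000, -1.2500]] (det J = -22.7500).
Solving J·Δ = −F gives Δ = (-0.0824, 1.5275).
Then the next iterate is (p, q)₁ = (-1.5824, 0.5275).
Re-evaluating at (-1.5824, 0.5275): F = (-0.0001, -5.684360), so ‖F‖₂ = 5.6844.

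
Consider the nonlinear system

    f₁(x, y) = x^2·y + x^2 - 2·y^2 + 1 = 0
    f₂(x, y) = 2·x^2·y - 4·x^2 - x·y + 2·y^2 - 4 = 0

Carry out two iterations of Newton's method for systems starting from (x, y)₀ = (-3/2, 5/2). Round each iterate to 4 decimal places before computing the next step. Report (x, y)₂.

(-1.1262, 1.4329)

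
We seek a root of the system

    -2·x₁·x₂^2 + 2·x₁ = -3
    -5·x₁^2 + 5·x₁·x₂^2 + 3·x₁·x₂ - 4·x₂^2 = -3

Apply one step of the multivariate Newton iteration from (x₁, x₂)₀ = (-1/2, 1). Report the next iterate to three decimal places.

(-1.692, -0.500)

At (-1/2, 1): F = (3.000, -6.250).
Jacobian J = [[-2·x₂^2 + 2, -4·x₁·x₂], [-10·x₁ + 5·x₂^2 + 3·x₂, 10·x₁·x₂ + 3·x₁ - 8·x₂]].
At the point, J = [[0.000, 2.000], [13.000, -14.500]] (det J = -26.000).
Solving J·Δ = −F gives Δ = (-1.192, -1.500).
Then the next iterate is (x₁, x₂)₁ = (-1.692, -0.500).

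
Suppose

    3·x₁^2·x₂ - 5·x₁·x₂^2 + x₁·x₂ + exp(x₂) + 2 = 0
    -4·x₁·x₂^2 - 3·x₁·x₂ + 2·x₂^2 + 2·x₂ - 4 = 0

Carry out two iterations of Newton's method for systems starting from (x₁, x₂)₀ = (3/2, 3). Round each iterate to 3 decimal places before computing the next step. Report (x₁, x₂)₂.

At (3/2, 3): F = (-20.66446, -47.500).
Jacobian J = [[6·x₁·x₂ - 5·x₂^2 + x₂, 3·x₁^2 - 10·x₁·x₂ + x₁ + exp(x₂)], [-4·x₂^2 - 3·x₂, -8·x₁·x₂ - 3·x₁ + 4·x₂ + 2]].
At the point, J = [[-15.000, -16.66446], [-45.000, -26.500]] (det J = -352.40084).
Solving J·Δ = −F gives Δ = (-0.692, -0.617).
Then the next iterate is (x₁, x₂)₁ = (0.808, 2.383).
Round to (0.808, 2.383) and repeat: F = (-3.51175, -12.00654), J = [[-14.45766, -5.65068], [-29.86376, -6.29571]].
Δ = (-0.588, 0.884), so (x₁, x₂)₂ = (0.220, 3.267).

(0.220, 3.267)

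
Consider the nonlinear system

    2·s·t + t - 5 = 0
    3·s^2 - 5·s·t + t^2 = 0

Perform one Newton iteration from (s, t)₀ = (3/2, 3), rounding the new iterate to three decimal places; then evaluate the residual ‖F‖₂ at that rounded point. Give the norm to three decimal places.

3.098

At (3/2, 3): F = (7.000, -6.750).
Jacobian J = [[2·t, 2·s + 1], [6·s - 5·t, -5·s + 2·t]].
At the point, J = [[6.000, 4.000], [-6.000, -1.500]] (det J = 15.000).
Solving J·Δ = −F gives Δ = (-1.100, -0.100).
Then the next iterate is (s, t)₁ = (0.400, 2.900).
Re-evaluating at (0.400, 2.900): F = (0.220, 3.090), so ‖F‖₂ = 3.098.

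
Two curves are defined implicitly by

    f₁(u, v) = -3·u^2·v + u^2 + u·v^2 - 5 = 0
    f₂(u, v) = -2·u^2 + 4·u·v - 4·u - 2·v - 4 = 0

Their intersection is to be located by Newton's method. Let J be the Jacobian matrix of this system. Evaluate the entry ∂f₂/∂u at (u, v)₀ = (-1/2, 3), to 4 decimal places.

10.0000

∂f₂/∂u = -4·u + 4·v - 4.
At (-1/2, 3) this is 10.0000.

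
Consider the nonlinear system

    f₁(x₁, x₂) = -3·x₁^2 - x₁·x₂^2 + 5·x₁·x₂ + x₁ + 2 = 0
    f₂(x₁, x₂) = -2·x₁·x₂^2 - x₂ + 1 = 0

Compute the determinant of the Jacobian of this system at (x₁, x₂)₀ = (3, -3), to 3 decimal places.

-841.000

J = [[-6·x₁ - x₂^2 + 5·x₂ + 1, -2·x₁·x₂ + 5·x₁], [-2·x₂^2, -4·x₁·x₂ - 1]].
At the point, J = [[-41.000, 33.000], [-18.000, 35.000]].
det J = -841.000.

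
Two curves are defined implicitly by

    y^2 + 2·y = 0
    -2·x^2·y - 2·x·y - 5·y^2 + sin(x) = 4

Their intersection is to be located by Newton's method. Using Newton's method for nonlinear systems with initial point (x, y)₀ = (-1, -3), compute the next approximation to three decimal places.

At (-1, -3): F = (3.000, -49.84147).
Jacobian J = [[0, 2·y + 2], [-4·x·y - 2·y + cos(x), -2·x^2 - 2·x - 10·y]].
At the point, J = [[0.000, -4.000], [-5.45970, 30.000]] (det J = -21.83879).
Solving J·Δ = −F gives Δ = (-5.008, 0.750).
Then the next iterate is (x, y)₁ = (-6.008, -2.250).

(-6.008, -2.250)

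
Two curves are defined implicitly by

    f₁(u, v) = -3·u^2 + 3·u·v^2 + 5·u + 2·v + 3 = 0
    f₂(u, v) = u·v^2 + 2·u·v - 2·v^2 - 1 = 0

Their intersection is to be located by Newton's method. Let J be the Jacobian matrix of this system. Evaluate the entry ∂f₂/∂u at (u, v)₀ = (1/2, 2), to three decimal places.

8.000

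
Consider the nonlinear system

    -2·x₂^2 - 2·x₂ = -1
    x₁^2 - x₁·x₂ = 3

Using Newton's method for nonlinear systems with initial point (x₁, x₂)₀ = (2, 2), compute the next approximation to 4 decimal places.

(2.4000, 0.9000)

At (2, 2): F = (-11.0000, -3.0000).
Jacobian J = [[0, -4·x₂ - 2], [2·x₁ - x₂, -x₁]].
At the point, J = [[0.0000, -10.0000], [2.0000, -2.0000]] (det J = 20.0000).
Solving J·Δ = −F gives Δ = (0.4000, -1.1000).
Then the next iterate is (x₁, x₂)₁ = (2.4000, 0.9000).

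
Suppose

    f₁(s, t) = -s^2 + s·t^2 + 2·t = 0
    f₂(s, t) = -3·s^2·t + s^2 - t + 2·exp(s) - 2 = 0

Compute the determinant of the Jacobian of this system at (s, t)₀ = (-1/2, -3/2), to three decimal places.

9.317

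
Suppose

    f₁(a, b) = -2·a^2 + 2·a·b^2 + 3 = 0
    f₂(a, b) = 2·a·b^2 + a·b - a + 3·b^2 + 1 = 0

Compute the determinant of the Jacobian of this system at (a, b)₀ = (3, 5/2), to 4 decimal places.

J = [[-4·a + 2·b^2, 4·a·b], [2·b^2 + b - 1, 4·a·b + a + 6·b]].
At the point, J = [[0.5000, 30.0000], [14.0000, 48.0000]].
det J = -396.0000.

-396.0000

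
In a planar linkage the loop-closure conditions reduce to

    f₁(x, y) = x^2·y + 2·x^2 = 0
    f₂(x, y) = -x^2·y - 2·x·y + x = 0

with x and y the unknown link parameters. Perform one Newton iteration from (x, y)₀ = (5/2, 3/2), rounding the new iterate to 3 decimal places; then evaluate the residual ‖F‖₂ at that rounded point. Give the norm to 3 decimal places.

7.178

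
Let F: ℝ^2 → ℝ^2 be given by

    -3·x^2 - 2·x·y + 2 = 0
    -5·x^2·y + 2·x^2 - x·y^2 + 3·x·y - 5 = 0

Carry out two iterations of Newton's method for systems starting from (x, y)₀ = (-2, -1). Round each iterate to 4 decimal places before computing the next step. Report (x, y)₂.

(-0.5826, -1.1744)

At (-2, -1): F = (-14.0000, 31.0000).
Jacobian J = [[-6·x - 2·y, -2·x], [-10·x·y + 4·x - y^2 + 3·y, -5·x^2 - 2·x·y + 3·x]].
At the point, J = [[14.0000, 4.0000], [-32.0000, -30.0000]] (det J = -292.0000).
Solving J·Δ = −F gives Δ = (1.0137, -0.0479).
Then the next iterate is (x, y)₁ = (-0.9863, -1.0479).
Round to (-0.9863, -1.0479) and repeat: F = (-2.985451, 6.226178), J = [[8.0136, 1.9726], [-18.522432, -9.889926]].
Δ = (0.4037, -0.1265), so (x, y)₂ = (-0.5826, -1.1744).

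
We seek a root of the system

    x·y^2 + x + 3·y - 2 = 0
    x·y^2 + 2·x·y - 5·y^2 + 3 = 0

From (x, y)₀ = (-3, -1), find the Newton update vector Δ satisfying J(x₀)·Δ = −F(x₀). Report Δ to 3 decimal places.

(4.103, 0.310)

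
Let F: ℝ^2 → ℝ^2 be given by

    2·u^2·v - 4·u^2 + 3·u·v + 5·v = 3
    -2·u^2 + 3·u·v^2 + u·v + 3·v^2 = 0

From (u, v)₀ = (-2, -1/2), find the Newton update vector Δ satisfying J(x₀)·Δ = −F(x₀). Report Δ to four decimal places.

(0.8089, 1.0764)

At (-2, -1/2): F = (-22.5000, -7.7500).
Jacobian J = [[4·u·v - 8·u + 3·v, 2·u^2 + 3·u + 5], [-4·u + 3·v^2 + v, 6·u·v + u + 6·v]].
At the point, J = [[18.5000, 7.0000], [8.2500, 1.0000]] (det J = -39.2500).
Solving J·Δ = −F gives Δ = (0.8089, 1.0764).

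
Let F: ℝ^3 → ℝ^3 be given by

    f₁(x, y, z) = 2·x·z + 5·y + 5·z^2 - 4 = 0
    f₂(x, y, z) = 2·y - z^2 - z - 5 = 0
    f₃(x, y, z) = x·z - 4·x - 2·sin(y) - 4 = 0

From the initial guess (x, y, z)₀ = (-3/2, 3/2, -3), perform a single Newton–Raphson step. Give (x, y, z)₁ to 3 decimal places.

At (-3/2, 3/2, -3): F = (57.500, -8.000, 4.50501).
Jacobian J = [[2·z, 5, 2·x + 10·z], [0, 2, -2·z - 1], [z - 4, -2·cos(y), x]].
At the point, J = [[-6.000, 5.000, -33.000], [0.000, 2.000, 5.000], [-7.000, -0.14147, -1.500]] (det J = -623.24423).
Solving J·Δ = −F gives Δ = (0.290, -0.163, 1.665).
Then the next iterate is (x, y, z)₁ = (-1.210, 1.337, -1.335).

(-1.210, 1.337, -1.335)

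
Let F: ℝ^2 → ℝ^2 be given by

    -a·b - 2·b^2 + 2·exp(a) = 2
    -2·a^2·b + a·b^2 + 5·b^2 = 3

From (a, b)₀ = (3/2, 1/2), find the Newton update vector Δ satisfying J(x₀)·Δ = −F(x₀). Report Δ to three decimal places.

(0.173, 2.050)

At (3/2, 1/2): F = (5.71338, -3.625).
Jacobian J = [[-b + 2·exp(a), -a - 4·b], [-4·a·b + b^2, -2·a^2 + 2·a·b + 10·b]].
At the point, J = [[8.46338, -3.500], [-2.750, 2.000]] (det J = 7.30176).
Solving J·Δ = −F gives Δ = (0.173, 2.050).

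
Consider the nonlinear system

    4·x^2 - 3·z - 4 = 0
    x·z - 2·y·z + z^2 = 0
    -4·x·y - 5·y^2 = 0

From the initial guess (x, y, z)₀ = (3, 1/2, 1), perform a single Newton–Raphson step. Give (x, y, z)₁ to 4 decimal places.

At (3, 1/2, 1): F = (29.0000, 3.0000, -7.2500).
Jacobian J = [[8·x, 0, -3], [z, -2·z, x - 2·y + 2·z], [-4·y, -4·x - 10·y, 0]].
At the point, J = [[24.0000, 0.0000, -3.0000], [1.0000, -2.0000, 4.0000], [-2.0000, -17.0000, 0.0000]] (det J = 1695.0000).
Solving J·Δ = −F gives Δ = (-1.2794, -0.2760, -0.5681).
Then the next iterate is (x, y, z)₁ = (1.7206, 0.2240, 0.4319).

(1.7206, 0.2240, 0.4319)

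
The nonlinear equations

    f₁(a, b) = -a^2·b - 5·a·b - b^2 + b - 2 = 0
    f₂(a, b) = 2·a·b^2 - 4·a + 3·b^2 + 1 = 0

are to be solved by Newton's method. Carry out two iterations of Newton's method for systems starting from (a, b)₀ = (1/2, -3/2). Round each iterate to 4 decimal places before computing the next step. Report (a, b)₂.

At (1/2, -3/2): F = (-1.6250, 8.0000).
Jacobian J = [[-2·a·b - 5·b, -a^2 - 5·a - 2·b + 1], [2·b^2 - 4, 4·a·b + 6·b]].
At the point, J = [[9.0000, 1.2500], [0.5000, -12.0000]] (det J = -108.6250).
Solving J·Δ = −F gives Δ = (0.0875, 0.6703).
Then the next iterate is (a, b)₁ = (0.5875, -0.8297).
Round to (0.5875, -0.8297) and repeat: F = (-0.794482, 1.524079), J = [[5.123397, -0.623256], [-2.623196, -6.927995]].
Δ = (0.1738, 0.1542), so (a, b)₂ = (0.7613, -0.6755).

(0.7613, -0.6755)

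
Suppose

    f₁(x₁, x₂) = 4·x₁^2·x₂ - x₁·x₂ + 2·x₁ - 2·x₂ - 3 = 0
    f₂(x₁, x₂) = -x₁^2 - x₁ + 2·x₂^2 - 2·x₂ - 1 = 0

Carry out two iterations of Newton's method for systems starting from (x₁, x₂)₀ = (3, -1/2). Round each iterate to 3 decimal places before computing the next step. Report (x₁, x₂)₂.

(0.721, -0.566)

At (3, -1/2): F = (-12.500, -11.500).
Jacobian J = [[8·x₁·x₂ - x₂ + 2, 4·x₁^2 - x₁ - 2], [-2·x₁ - 1, 4·x₂ - 2]].
At the point, J = [[-9.500, 31.000], [-7.000, -4.000]] (det J = 255.000).
Solving J·Δ = −F gives Δ = (-1.594, -0.085).
Then the next iterate is (x₁, x₂)₁ = (1.406, -0.585).
Round to (1.406, -0.585) and repeat: F = (-2.82129, -2.52839), J = [[-3.99508, 4.50134], [-3.812, -4.340]].
Δ = (-0.685, 0.019), so (x₁, x₂)₂ = (0.721, -0.566).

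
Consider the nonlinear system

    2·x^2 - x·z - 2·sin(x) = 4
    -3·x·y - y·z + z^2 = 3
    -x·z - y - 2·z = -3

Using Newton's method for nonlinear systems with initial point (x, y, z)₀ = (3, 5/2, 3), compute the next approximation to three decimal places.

(2.042, 0.535, 1.068)

At (3, 5/2, 3): F = (4.71776, -24.000, -14.500).
Jacobian J = [[4·x - z - 2·cos(x), 0, -x], [-3·y, -3·x - z, -y + 2·z], [-z, -1, -x - 2]].
At the point, J = [[10.97998, 0.000, -3.000], [-7.500, -12.000, 3.500], [-3.000, -1.000, -5.000]] (det J = 782.72905).
Solving J·Δ = −F gives Δ = (-0.958, -1.965, -1.932).
Then the next iterate is (x, y, z)₁ = (2.042, 0.535, 1.068).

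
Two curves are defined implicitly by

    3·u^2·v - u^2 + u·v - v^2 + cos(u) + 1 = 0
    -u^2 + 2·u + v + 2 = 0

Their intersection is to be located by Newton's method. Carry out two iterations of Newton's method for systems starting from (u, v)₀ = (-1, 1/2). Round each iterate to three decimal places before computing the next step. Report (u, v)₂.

At (-1, 1/2): F = (1.29030, -0.500).
Jacobian J = [[6·u·v - 2·u + v - sin(u), 3·u^2 + u - 2·v], [-2·u + 2, 1]].
At the point, J = [[0.34147, 1.000], [4.000, 1.000]] (det J = -3.65853).
Solving J·Δ = −F gives Δ = (0.489, -1.457).
Then the next iterate is (u, v)₁ = (-0.511, -0.957).
Round to (-0.511, -0.957) and repeat: F = (0.43463, -0.24012), J = [[3.48821, 2.18636], [3.022, 1.000]].
Δ = (0.308, -0.690), so (u, v)₂ = (-0.203, -1.647).

(-0.203, -1.647)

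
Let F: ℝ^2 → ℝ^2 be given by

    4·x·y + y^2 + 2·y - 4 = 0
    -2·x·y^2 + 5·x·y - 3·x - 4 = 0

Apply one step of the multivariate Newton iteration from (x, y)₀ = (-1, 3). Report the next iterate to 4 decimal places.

At (-1, 3): F = (-1.0000, 2.0000).
Jacobian J = [[4·y, 4·x + 2·y + 2], [-2·y^2 + 5·y - 3, -4·x·y + 5·x]].
At the point, J = [[12.0000, 4.0000], [-6.0000, 7.0000]] (det J = 108.0000).
Solving J·Δ = −F gives Δ = (0.1389, -0.1667).
Then the next iterate is (x, y)₁ = (-0.8611, 2.8333).

(-0.8611, 2.8333)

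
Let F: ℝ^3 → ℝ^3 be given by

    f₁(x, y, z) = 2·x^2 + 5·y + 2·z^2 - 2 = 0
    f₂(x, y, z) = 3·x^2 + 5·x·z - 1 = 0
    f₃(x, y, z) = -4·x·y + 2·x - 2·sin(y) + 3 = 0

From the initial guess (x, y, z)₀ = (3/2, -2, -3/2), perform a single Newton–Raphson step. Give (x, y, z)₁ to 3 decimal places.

(0.802, 0.485, -0.627)

At (3/2, -2, -3/2): F = (-3.000, -5.500, 19.81859).
Jacobian J = [[4·x, 5, 4·z], [6·x + 5·z, 0, 5·x], [-4·y + 2, -4·x - 2·cos(y), 0]].
At the point, J = [[6.000, 5.000, -6.000], [1.500, 0.000, 7.500], [10.000, -5.16771, 0.000]] (det J = 654.05614).
Solving J·Δ = −F gives Δ = (-0.698, 2.485, 0.873).
Then the next iterate is (x, y, z)₁ = (0.802, 0.485, -0.627).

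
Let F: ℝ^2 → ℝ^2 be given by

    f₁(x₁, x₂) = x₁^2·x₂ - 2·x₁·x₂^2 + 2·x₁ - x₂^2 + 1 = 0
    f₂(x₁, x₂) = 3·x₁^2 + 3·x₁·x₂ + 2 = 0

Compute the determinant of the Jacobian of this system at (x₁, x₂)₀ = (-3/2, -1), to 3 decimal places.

-34.500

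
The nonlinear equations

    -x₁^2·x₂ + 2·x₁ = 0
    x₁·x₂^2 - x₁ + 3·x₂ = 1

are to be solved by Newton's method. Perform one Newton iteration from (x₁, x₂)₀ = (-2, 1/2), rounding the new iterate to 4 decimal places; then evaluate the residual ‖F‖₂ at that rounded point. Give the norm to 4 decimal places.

At (-2, 1/2): F = (-6.0000, 2.0000).
Jacobian J = [[-2·x₁·x₂ + 2, -x₁^2], [x₂^2 - 1, 2·x₁·x₂ + 3]].
At the point, J = [[4.0000, -4.0000], [-0.7500, 1.0000]] (det J = 1.0000).
Solving J·Δ = −F gives Δ = (-2.0000, -3.5000).
Then the next iterate is (x₁, x₂)₁ = (-4.0000, -3.0000).
Re-evaluating at (-4.0000, -3.0000): F = (40.0000, -42.0000), so ‖F‖₂ = 58.0000.

58.0000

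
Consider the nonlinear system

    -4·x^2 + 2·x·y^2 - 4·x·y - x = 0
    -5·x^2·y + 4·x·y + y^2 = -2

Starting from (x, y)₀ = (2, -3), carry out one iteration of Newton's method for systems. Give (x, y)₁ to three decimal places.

(1.425, -1.921)

At (2, -3): F = (42.000, 47.000).
Jacobian J = [[-8·x + 2·y^2 - 4·y - 1, 4·x·y - 4·x], [-10·x·y + 4·y, -5·x^2 + 4·x + 2·y]].
At the point, J = [[13.000, -32.000], [48.000, -18.000]] (det J = 1302.000).
Solving J·Δ = −F gives Δ = (-0.575, 1.079).
Then the next iterate is (x, y)₁ = (1.425, -1.921).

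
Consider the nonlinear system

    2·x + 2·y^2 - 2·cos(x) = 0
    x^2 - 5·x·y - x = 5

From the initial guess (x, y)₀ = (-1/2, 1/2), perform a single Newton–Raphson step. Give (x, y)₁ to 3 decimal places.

(-0.531, 1.644)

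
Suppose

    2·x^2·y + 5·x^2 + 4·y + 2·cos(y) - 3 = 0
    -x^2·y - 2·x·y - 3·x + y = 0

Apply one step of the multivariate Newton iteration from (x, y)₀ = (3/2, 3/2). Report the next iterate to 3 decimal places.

(0.933, 0.342)

At (3/2, 3/2): F = (21.14147, -10.875).
Jacobian J = [[4·x·y + 10·x, 2·x^2 - 2·sin(y) + 4], [-2·x·y - 2·y - 3, -x^2 - 2·x + 1]].
At the point, J = [[24.000, 6.50501], [-10.500, -4.250]] (det J = -33.69739).
Solving J·Δ = −F gives Δ = (-0.567, -1.158).
Then the next iterate is (x, y)₁ = (0.933, 0.342).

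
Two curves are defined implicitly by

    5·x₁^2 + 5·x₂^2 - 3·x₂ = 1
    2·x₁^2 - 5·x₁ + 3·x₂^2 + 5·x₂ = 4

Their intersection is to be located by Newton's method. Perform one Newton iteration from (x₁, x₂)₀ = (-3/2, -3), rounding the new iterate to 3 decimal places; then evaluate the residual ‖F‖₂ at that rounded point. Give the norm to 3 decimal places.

At (-3/2, -3): F = (64.250, 20.000).
Jacobian J = [[10·x₁, 10·x₂ - 3], [4·x₁ - 5, 6·x₂ + 5]].
At the point, J = [[-15.000, -33.000], [-11.000, -13.000]] (det J = -168.000).
Solving J·Δ = −F gives Δ = (-1.043, 2.421).
Then the next iterate is (x₁, x₂)₁ = (-2.543, -0.579).
Re-evaluating at (-2.543, -0.579): F = (34.74745, 19.75942), so ‖F‖₂ = 39.973.

39.973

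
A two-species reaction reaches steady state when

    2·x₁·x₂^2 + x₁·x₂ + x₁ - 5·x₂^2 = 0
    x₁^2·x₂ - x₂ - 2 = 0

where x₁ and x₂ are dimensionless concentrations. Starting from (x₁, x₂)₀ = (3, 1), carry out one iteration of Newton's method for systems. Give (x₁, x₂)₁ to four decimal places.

(-10.0000, 10.0000)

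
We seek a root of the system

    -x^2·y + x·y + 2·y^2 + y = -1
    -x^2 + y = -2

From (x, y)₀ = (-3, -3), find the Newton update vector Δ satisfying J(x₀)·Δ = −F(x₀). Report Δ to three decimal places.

At (-3, -3): F = (52.000, -10.000).
Jacobian J = [[-2·x·y + y, -x^2 + x + 4·y + 1], [-2·x, 1]].
At the point, J = [[-21.000, -23.000], [6.000, 1.000]] (det J = 117.000).
Solving J·Δ = −F gives Δ = (1.521, 0.872).

(1.521, 0.872)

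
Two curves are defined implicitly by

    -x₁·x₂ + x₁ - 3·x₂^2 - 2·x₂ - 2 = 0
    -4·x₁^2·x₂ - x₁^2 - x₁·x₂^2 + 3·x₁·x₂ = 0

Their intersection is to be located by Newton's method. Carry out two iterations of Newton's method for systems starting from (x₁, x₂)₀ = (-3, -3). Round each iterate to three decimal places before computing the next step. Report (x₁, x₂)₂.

At (-3, -3): F = (-35.000, 153.000).
Jacobian J = [[-x₂ + 1, -x₁ - 6·x₂ - 2], [-8·x₁·x₂ - 2·x₁ - x₂^2 + 3·x₂, -4·x₁^2 - 2·x₁·x₂ + 3·x₁]].
At the point, J = [[4.000, 19.000], [-84.000, -63.000]] (det J = 1344.000).
Solving J·Δ = −F gives Δ = (0.522, 1.732).
Then the next iterate is (x₁, x₂)₁ = (-2.478, -1.268).
Round to (-2.478, -1.268) and repeat: F = (-9.90758, 38.41455), J = [[2.268, 8.086], [-25.59266, -38.28014]].
Δ = (-0.571, 1.386), so (x₁, x₂)₂ = (-3.049, 0.118).

(-3.049, 0.118)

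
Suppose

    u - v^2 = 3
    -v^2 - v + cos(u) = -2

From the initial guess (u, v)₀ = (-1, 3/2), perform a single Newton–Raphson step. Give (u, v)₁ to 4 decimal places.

(13.4830, 4.2443)

At (-1, 3/2): F = (-6.2500, -1.209698).
Jacobian J = [[1, -2·v], [-sin(u), -2·v - 1]].
At the point, J = [[1.0000, -3.0000], [0.841471, -4.0000]] (det J = -1.475587).
Solving J·Δ = −F gives Δ = (14.4830, 2.7443).
Then the next iterate is (u, v)₁ = (13.4830, 4.2443).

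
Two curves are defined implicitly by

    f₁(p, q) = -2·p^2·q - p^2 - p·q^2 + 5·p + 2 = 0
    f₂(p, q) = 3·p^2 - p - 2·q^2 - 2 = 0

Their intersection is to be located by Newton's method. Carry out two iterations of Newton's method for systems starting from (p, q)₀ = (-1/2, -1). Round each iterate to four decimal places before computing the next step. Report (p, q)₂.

(-0.4125, -1.8645)

At (-1/2, -1): F = (0.2500, -2.7500).
Jacobian J = [[-4·p·q - 2·p - q^2 + 5, -2·p^2 - 2·p·q], [6·p - 1, -4·q]].
At the point, J = [[3.0000, -1.5000], [-4.0000, 4.0000]] (det J = 6.0000).
Solving J·Δ = −F gives Δ = (0.5208, 1.2083).
Then the next iterate is (p, q)₁ = (0.0208, 0.2083).
Round to (0.0208, 0.2083) and repeat: F = (2.102485, -2.106280), J = [[4.897681, -0.009531], [-0.8752, -0.8332]].
Δ = (-0.4333, -2.0728), so (p, q)₂ = (-0.4125, -1.8645).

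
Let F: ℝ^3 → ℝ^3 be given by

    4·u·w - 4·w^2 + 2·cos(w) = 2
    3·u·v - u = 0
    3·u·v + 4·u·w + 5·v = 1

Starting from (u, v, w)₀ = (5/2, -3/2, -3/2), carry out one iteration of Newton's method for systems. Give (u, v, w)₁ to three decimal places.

(3.405, 0.997, -0.196)

At (5/2, -3/2, -3/2): F = (-25.85853, -13.750, -34.750).
Jacobian J = [[4·w, 0, 4·u - 8·w - 2·sin(w)], [3·v - 1, 3·u, 0], [3·v + 4·w, 3·u + 5, 4·u]].
At the point, J = [[-6.000, 0.000, 23.99499], [-5.500, 7.500, 0.000], [-10.500, 12.500, 10.000]] (det J = -210.05010).
Solving J·Δ = −F gives Δ = (0.905, 2.497, 1.304).
Then the next iterate is (u, v, w)₁ = (3.405, 0.997, -0.196).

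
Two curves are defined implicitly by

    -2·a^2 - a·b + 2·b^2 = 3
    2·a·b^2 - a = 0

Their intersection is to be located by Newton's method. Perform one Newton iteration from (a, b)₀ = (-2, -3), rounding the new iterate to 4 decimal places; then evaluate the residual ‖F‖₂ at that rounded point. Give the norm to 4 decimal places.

9.9371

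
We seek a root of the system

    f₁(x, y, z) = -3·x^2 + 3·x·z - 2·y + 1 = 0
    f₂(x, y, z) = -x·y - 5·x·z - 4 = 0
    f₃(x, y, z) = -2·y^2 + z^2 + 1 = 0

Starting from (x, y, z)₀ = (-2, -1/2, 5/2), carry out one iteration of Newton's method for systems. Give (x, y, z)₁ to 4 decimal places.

(-1.0877, -2.7237, 2.0395)

At (-2, -1/2, 5/2): F = (-25.0000, 20.0000, 6.7500).
Jacobian J = [[-6·x + 3·z, -2, 3·x], [-y - 5·z, -x, -5·x], [0, -4·y, 2·z]].
At the point, J = [[19.5000, -2.0000, -6.0000], [-12.0000, 2.0000, 10.0000], [0.0000, 2.0000, 5.0000]] (det J = -171.0000).
Solving J·Δ = −F gives Δ = (0.9123, -2.2237, -0.4605).
Then the next iterate is (x, y, z)₁ = (-1.0877, -2.7237, 2.0395).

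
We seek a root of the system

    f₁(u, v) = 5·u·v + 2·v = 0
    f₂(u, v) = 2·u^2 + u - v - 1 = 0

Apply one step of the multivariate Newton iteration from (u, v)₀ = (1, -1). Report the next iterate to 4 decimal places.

At (1, -1): F = (-7.0000, 3.0000).
Jacobian J = [[5·v, 5·u + 2], [4·u + 1, -1]].
At the point, J = [[-5.0000, 7.0000], [5.0000, -1.0000]] (det J = -30.0000).
Solving J·Δ = −F gives Δ = (-0.4667, 0.6667).
Then the next iterate is (u, v)₁ = (0.5333, -0.3333).

(0.5333, -0.3333)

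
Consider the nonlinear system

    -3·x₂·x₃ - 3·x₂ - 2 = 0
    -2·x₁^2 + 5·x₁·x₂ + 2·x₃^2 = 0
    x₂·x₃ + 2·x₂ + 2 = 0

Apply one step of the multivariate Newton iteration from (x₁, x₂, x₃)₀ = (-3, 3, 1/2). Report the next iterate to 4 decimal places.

At (-3, 3, 1/2): F = (-15.5000, -62.5000, 9.5000).
Jacobian J = [[0, -3·x₃ - 3, -3·x₂], [-4·x₁ + 5·x₂, 5·x₁, 4·x₃], [0, x₃ + 2, x₂]].
At the point, J = [[0.0000, -4.5000, -9.0000], [27.0000, -15.0000, 2.0000], [0.0000, 2.5000, 3.0000]] (det J = -243.0000).
Solving J·Δ = −F gives Δ = (-0.1255, -4.3333, 0.4444).
Then the next iterate is (x₁, x₂, x₃)₁ = (-3.1255, -1.3333, 0.9444).

(-3.1255, -1.3333, 0.9444)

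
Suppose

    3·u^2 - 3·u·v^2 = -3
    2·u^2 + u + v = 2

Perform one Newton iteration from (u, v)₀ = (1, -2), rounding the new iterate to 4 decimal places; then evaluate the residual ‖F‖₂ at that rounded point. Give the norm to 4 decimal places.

0.3538

At (1, -2): F = (-6.0000, -1.0000).
Jacobian J = [[6·u - 3·v^2, -6·u·v], [4·u + 1, 1]].
At the point, J = [[-6.0000, 12.0000], [5.0000, 1.0000]] (det J = -66.0000).
Solving J·Δ = −F gives Δ = (0.0909, 0.5455).
Then the next iterate is (u, v)₁ = (1.0909, -1.4545).
Re-evaluating at (1.0909, -1.4545): F = (-0.353438, 0.016526), so ‖F‖₂ = 0.3538.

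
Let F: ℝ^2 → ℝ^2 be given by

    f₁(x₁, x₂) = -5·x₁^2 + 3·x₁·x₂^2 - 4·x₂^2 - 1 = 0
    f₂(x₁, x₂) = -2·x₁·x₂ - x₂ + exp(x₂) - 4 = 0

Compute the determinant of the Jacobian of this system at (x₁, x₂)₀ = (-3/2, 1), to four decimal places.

J = [[-10·x₁ + 3·x₂^2, 6·x₁·x₂ - 8·x₂], [-2·x₂, -2·x₁ + exp(x₂) - 1]].
At the point, J = [[18.0000, -17.0000], [-2.0000, 4.718282]].
det J = 50.9291.

50.9291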